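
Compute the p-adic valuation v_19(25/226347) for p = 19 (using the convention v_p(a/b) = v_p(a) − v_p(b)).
v_19(25/226347) = -3

Factor powers of 19 from the numerator and denominator of the reduced fraction: 25 = 19^0 · 25 and 226347 = 19^3 · 33. Apply v_p(a/b) = v_p(a) − v_p(b): v_19(25/226347) = 0 − 3 = -3.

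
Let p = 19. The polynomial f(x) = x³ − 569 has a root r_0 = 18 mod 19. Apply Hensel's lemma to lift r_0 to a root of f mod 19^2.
r_1 = 189 (mod 361)

Hensel: r_{i+1} = r_i − f(r_i)/f′(r_i) mod 19^{i+2}, where f′(x) = 3x². Iterate:
  r_0 = 18 (mod 19)
  r_1 = 189 (mod 361)
Final: r = 189 with f(r) ≡ 0 mod 19^2.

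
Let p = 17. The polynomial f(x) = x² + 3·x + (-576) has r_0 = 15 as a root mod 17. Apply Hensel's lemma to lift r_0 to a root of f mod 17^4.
r_3 = 82941 (mod 83521)

Hensel: r_{i+1} = r_i − f(r_i)·(f′(r_i))^{-1} mod 17^{i+2}, f′(x) = 2x + 3. Iterate:
  r_0 = 15 (mod 17)
  r_1 = 287 (mod 289)
  r_2 = 4333 (mod 4913)
  r_3 = 82941 (mod 83521)
Final: r = 82941 satisfies f(r) ≡ 0 mod 17^4.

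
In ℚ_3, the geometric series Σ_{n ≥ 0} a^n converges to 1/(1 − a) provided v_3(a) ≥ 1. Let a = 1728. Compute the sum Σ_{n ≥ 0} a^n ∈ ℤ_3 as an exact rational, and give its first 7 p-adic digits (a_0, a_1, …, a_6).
Σ a^n = 1/(1 − a) = -1/1727;  first 7 digits = (1, 0, 0, 1, 0, 1, 0)

v_3(a) = 3 ≥ 1, so the series converges in ℤ_3 to 1/(1 − a) = 1/(1 − 1728) = -1/1727. Expand this rational in ℤ_3: compute digits iteratively via d_i = x_i mod 3, x_{i+1} = (x_i − d_i)/3. The first 7 digits are (1, 0, 0, 1, 0, 1, 0).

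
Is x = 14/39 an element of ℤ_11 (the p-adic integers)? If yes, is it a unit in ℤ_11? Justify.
x ∈ ℤ_11^× (unit); v_11(x) = 0

ℤ_11 = {x ∈ ℚ_11 : v_11(x) ≥ 0} and ℤ_11^× = {x ∈ ℤ_11 : v_11(x) = 0}. Here v_11(14/39) = v_11(num) − v_11(den) = 0; compare against these criteria.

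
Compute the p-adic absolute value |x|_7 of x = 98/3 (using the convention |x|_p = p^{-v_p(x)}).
|98/3|_7 = 1/49

Step 1 — compute v_7(x) by factoring powers of 7 out of the numerator and denominator: v_7(98/3) = 2. Step 2 — apply |x|_p = p^{-v_p(x)} = 7^{-2} = 1/49.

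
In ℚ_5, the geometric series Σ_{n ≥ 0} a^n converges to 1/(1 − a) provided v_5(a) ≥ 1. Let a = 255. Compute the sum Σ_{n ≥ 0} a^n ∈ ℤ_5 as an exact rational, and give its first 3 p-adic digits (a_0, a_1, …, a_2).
Σ a^n = 1/(1 − a) = -1/254;  first 3 digits = (1, 1, 1)

v_5(a) = 1 ≥ 1, so the series converges in ℤ_5 to 1/(1 − a) = 1/(1 − 255) = -1/254. Expand this rational in ℤ_5: compute digits iteratively via d_i = x_i mod 5, x_{i+1} = (x_i − d_i)/5. The first 3 digits are (1, 1, 1).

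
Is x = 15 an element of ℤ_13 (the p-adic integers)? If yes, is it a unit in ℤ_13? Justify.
x ∈ ℤ_13^× (unit); v_13(x) = 0

ℤ_13 = {x ∈ ℚ_13 : v_13(x) ≥ 0} and ℤ_13^× = {x ∈ ℤ_13 : v_13(x) = 0}. Here v_13(15) = v_13(num) − v_13(den) = 0; compare against these criteria.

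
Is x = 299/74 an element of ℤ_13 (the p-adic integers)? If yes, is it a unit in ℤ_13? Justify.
x ∈ ℤ_13 but not a unit; v_13(x) = 1 > 0

ℤ_13 = {x ∈ ℚ_13 : v_13(x) ≥ 0} and ℤ_13^× = {x ∈ ℤ_13 : v_13(x) = 0}. Here v_13(299/74) = v_13(num) − v_13(den) = 1; compare against these criteria.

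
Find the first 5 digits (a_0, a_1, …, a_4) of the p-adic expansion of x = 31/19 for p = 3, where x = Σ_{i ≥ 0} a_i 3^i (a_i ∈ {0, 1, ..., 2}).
(a_0, …, a_4) = (1, 1, 1, 1, 0)

v_3(31/19) = 0 (numerator and denominator both coprime to 3), so x ∈ ℤ_3^×. Compute digits iteratively via a_i = x_i mod 3, x_{i+1} = (x_i − a_i)/3, with x_0 = x:
  x_0 = 31/19;  a_0 = 1;  x_1 = (x_0 − 1)/3 = 4/19
  x_1 = 4/19;  a_1 = 1;  x_2 = (x_1 − 1)/3 = -5/19
  x_2 = -5/19;  a_2 = 1;  x_3 = (x_2 − 1)/3 = -8/19
  x_3 = -8/19;  a_3 = 1;  x_4 = (x_3 − 1)/3 = -9/19
  x_4 = -9/19;  a_4 = 0;  x_5 = (x_4 − 0)/3 = -3/19
Digits: (1, 1, 1, 1, 0).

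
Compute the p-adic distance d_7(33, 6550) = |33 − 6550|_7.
d_7(33, 6550) = 1/343

Step 1 — x − y = 33 − 6550 = -6517. Step 2 — v_7(-6517) = 3 (factor: -6517 = −(7^3 · 19); the sign does not affect v_p). Step 3 — |x − y|_7 = 7^{-3} = 1/343.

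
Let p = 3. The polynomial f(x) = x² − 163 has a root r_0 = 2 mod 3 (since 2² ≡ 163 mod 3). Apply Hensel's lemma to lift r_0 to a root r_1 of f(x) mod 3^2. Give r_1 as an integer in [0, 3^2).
r_1 = 8 (mod 9)

Hensel's recurrence: r_{i+1} = r_i − f(r_i)·(f′(r_i))^{-1} mod 3^{i+2}, with f′(x) = 2x. Iterate:
  r_0 = 2 (mod 3)
  r_1 = 8 (mod 9)
Final: r_1 = 8, and one checks f(r_1) ≡ 0 mod 3^2.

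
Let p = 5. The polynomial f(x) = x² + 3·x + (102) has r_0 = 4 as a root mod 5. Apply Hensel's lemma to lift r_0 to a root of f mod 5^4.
r_3 = 524 (mod 625)

Hensel: r_{i+1} = r_i − f(r_i)·(f′(r_i))^{-1} mod 5^{i+2}, f′(x) = 2x + 3. Iterate:
  r_0 = 4 (mod 5)
  r_1 = 24 (mod 25)
  r_2 = 24 (mod 125)
  r_3 = 524 (mod 625)
Final: r = 524 satisfies f(r) ≡ 0 mod 5^4.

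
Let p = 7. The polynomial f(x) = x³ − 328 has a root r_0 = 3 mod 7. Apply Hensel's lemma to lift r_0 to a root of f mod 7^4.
r_3 = 2005 (mod 2401)

Hensel: r_{i+1} = r_i − f(r_i)/f′(r_i) mod 7^{i+2}, where f′(x) = 3x². Iterate:
  r_0 = 3 (mod 7)
  r_1 = 45 (mod 49)
  r_2 = 290 (mod 343)
  r_3 = 2005 (mod 2401)
Final: r = 2005 with f(r) ≡ 0 mod 7^4.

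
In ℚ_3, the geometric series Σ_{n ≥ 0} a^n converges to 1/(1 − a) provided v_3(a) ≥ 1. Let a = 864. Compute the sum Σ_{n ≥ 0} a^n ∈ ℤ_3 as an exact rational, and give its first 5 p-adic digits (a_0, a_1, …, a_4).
Σ a^n = 1/(1 − a) = -1/863;  first 5 digits = (1, 0, 0, 2, 1)

v_3(a) = 3 ≥ 1, so the series converges in ℤ_3 to 1/(1 − a) = 1/(1 − 864) = -1/863. Expand this rational in ℤ_3: compute digits iteratively via d_i = x_i mod 3, x_{i+1} = (x_i − d_i)/3. The first 5 digits are (1, 0, 0, 2, 1).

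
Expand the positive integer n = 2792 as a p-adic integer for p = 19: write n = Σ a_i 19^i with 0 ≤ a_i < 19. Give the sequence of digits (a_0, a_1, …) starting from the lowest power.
(a_0, a_1, …) = (18, 13, 7)

Repeated division by 19 gives the digits low-to-high: 2792 = 18 + 13·19^1 + 7·19^2. Digit sequence: (18, 13, 7).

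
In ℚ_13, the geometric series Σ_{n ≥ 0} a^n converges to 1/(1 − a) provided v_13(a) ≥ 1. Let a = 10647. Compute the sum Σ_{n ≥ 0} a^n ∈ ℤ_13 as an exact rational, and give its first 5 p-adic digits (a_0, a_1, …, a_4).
Σ a^n = 1/(1 − a) = -1/10646;  first 5 digits = (1, 0, 11, 4, 4)

v_13(a) = 2 ≥ 1, so the series converges in ℤ_13 to 1/(1 − a) = 1/(1 − 10647) = -1/10646. Expand this rational in ℤ_13: compute digits iteratively via d_i = x_i mod 13, x_{i+1} = (x_i − d_i)/13. The first 5 digits are (1, 0, 11, 4, 4).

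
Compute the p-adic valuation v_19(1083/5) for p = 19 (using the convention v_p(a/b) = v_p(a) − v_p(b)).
v_19(1083/5) = 2

Factor powers of 19 from the numerator and denominator of the reduced fraction: 1083 = 19^2 · 3 and 5 = 19^0 · 5. Apply v_p(a/b) = v_p(a) − v_p(b): v_19(1083/5) = 2 − 0 = 2.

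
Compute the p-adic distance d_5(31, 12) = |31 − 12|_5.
d_5(31, 12) = 1

Step 1 — x − y = 31 − 12 = 19. Step 2 — v_5(19) = 0 (factor: 19 = (5^0 · 19); the sign does not affect v_p). Step 3 — |x − y|_5 = 5^{0} = 1.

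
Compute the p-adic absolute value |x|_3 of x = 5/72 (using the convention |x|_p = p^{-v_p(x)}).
|5/72|_3 = 9

Step 1 — compute v_3(x) by factoring powers of 3 out of the numerator and denominator: v_3(5/72) = -2. Step 2 — apply |x|_p = p^{-v_p(x)} = 3^{2} = 9.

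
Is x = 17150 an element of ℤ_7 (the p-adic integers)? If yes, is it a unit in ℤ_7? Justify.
x ∈ ℤ_7 but not a unit; v_7(x) = 3 > 0

ℤ_7 = {x ∈ ℚ_7 : v_7(x) ≥ 0} and ℤ_7^× = {x ∈ ℤ_7 : v_7(x) = 0}. Here v_7(17150) = v_7(num) − v_7(den) = 3; compare against these criteria.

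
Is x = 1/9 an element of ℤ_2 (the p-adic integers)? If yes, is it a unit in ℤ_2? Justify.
x ∈ ℤ_2^× (unit); v_2(x) = 0

ℤ_2 = {x ∈ ℚ_2 : v_2(x) ≥ 0} and ℤ_2^× = {x ∈ ℤ_2 : v_2(x) = 0}. Here v_2(1/9) = v_2(num) − v_2(den) = 0; compare against these criteria.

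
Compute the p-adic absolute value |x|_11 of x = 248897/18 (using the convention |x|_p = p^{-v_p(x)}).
|248897/18|_11 = 1/14641

Step 1 — compute v_11(x) by factoring powers of 11 out of the numerator and denominator: v_11(248897/18) = 4. Step 2 — apply |x|_p = p^{-v_p(x)} = 11^{-4} = 1/14641.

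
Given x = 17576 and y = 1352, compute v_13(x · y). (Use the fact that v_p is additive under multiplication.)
v_13(23762752) = 5

v_p(x) = 3 (factor: 17576 = 13^3 · 8); v_p(y) = 2 (factor: 1352 = 13^2 · 8). Additivity: v_p(xy) = v_p(x) + v_p(y) = 3 + 2 = 5. (Direct check: xy = 23762752 = 13^5 · (64).)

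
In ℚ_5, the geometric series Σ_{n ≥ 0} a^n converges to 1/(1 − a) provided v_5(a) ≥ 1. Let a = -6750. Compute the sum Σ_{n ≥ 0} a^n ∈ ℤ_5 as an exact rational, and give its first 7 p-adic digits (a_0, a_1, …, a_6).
Σ a^n = 1/(1 − a) = 1/6751;  first 7 digits = (1, 0, 0, 1, 4, 2, 0)

v_5(a) = 3 ≥ 1, so the series converges in ℤ_5 to 1/(1 − a) = 1/(1 − (-6750)) = 1/6751. Expand this rational in ℤ_5: compute digits iteratively via d_i = x_i mod 5, x_{i+1} = (x_i − d_i)/5. The first 7 digits are (1, 0, 0, 1, 4, 2, 0).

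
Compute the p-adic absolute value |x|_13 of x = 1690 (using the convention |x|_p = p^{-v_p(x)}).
|1690|_13 = 1/169

Step 1 — compute v_13(x) by factoring powers of 13 out of the numerator and denominator: v_13(1690) = 2. Step 2 — apply |x|_p = p^{-v_p(x)} = 13^{-2} = 1/169.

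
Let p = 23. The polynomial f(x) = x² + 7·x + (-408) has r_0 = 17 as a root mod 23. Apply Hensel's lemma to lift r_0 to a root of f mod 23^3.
r_2 = 17 (mod 12167)

Hensel: r_{i+1} = r_i − f(r_i)·(f′(r_i))^{-1} mod 23^{i+2}, f′(x) = 2x + 7. Iterate:
  r_0 = 17 (mod 23)
  r_1 = 17 (mod 529)
  r_2 = 17 (mod 12167)
Final: r = 17 satisfies f(r) ≡ 0 mod 23^3.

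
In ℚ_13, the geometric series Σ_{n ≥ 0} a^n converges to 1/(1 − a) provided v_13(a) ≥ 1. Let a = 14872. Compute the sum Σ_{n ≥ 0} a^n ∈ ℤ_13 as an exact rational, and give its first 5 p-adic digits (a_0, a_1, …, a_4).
Σ a^n = 1/(1 − a) = -1/14871;  first 5 digits = (1, 0, 10, 6, 9)

v_13(a) = 2 ≥ 1, so the series converges in ℤ_13 to 1/(1 − a) = 1/(1 − 14872) = -1/14871. Expand this rational in ℤ_13: compute digits iteratively via d_i = x_i mod 13, x_{i+1} = (x_i − d_i)/13. The first 5 digits are (1, 0, 10, 6, 9).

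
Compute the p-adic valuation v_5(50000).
v_5(50000) = 5

v_5(n) is the largest exponent k such that 5^k divides n. Factor out: 50000 = 5^5 · 16. (Sign doesn't affect v_p.) So v_5(50000) = 5.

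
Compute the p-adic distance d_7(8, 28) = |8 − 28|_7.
d_7(8, 28) = 1

Step 1 — x − y = 8 − 28 = -20. Step 2 — v_7(-20) = 0 (factor: -20 = −(7^0 · 20); the sign does not affect v_p). Step 3 — |x − y|_7 = 7^{0} = 1.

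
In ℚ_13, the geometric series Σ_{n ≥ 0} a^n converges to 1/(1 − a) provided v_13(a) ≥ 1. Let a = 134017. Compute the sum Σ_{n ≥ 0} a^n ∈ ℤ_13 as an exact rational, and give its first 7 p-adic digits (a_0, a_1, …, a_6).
Σ a^n = 1/(1 − a) = -1/134016;  first 7 digits = (1, 0, 0, 9, 4, 0, 3)

v_13(a) = 3 ≥ 1, so the series converges in ℤ_13 to 1/(1 − a) = 1/(1 − 134017) = -1/134016. Expand this rational in ℤ_13: compute digits iteratively via d_i = x_i mod 13, x_{i+1} = (x_i − d_i)/13. The first 7 digits are (1, 0, 0, 9, 4, 0, 3).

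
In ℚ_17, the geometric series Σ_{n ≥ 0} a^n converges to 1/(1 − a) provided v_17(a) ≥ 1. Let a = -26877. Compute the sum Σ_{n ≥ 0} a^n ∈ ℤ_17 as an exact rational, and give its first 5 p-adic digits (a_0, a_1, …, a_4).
Σ a^n = 1/(1 − a) = 1/26878;  first 5 digits = (1, 0, 9, 11, 12)

v_17(a) = 2 ≥ 1, so the series converges in ℤ_17 to 1/(1 − a) = 1/(1 − (-26877)) = 1/26878. Expand this rational in ℤ_17: compute digits iteratively via d_i = x_i mod 17, x_{i+1} = (x_i − d_i)/17. The first 5 digits are (1, 0, 9, 11, 12).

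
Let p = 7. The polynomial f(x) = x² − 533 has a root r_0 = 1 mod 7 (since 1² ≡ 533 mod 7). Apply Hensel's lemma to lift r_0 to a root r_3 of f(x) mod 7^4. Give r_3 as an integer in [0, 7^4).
r_3 = 1933 (mod 2401)

Hensel's recurrence: r_{i+1} = r_i − f(r_i)·(f′(r_i))^{-1} mod 7^{i+2}, with f′(x) = 2x. Iterate:
  r_0 = 1 (mod 7)
  r_1 = 22 (mod 49)
  r_2 = 218 (mod 343)
  r_3 = 1933 (mod 2401)
Final: r_3 = 1933, and one checks f(r_3) ≡ 0 mod 7^4.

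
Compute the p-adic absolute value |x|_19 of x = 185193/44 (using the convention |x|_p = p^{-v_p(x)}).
|185193/44|_19 = 1/6859

Step 1 — compute v_19(x) by factoring powers of 19 out of the numerator and denominator: v_19(185193/44) = 3. Step 2 — apply |x|_p = p^{-v_p(x)} = 19^{-3} = 1/6859.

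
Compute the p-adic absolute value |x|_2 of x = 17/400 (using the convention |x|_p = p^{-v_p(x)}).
|17/400|_2 = 16

Step 1 — compute v_2(x) by factoring powers of 2 out of the numerator and denominator: v_2(17/400) = -4. Step 2 — apply |x|_p = p^{-v_p(x)} = 2^{4} = 16.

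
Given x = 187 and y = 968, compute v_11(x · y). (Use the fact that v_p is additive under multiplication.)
v_11(181016) = 3

v_p(x) = 1 (factor: 187 = 11^1 · 17); v_p(y) = 2 (factor: 968 = 11^2 · 8). Additivity: v_p(xy) = v_p(x) + v_p(y) = 1 + 2 = 3. (Direct check: xy = 181016 = 11^3 · (136).)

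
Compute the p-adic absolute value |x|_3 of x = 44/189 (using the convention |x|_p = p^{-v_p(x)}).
|44/189|_3 = 27

Step 1 — compute v_3(x) by factoring powers of 3 out of the numerator and denominator: v_3(44/189) = -3. Step 2 — apply |x|_p = p^{-v_p(x)} = 3^{3} = 27.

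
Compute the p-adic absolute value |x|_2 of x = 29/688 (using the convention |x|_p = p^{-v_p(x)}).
|29/688|_2 = 16

Step 1 — compute v_2(x) by factoring powers of 2 out of the numerator and denominator: v_2(29/688) = -4. Step 2 — apply |x|_p = p^{-v_p(x)} = 2^{4} = 16.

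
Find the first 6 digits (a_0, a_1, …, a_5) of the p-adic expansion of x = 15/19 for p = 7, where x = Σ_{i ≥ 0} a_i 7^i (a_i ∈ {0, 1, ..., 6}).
(a_0, …, a_5) = (3, 3, 1, 2, 3, 1)

v_7(15/19) = 0 (numerator and denominator both coprime to 7), so x ∈ ℤ_7^×. Compute digits iteratively via a_i = x_i mod 7, x_{i+1} = (x_i − a_i)/7, with x_0 = x:
  x_0 = 15/19;  a_0 = 3;  x_1 = (x_0 − 3)/7 = -6/19
  x_1 = -6/19;  a_1 = 3;  x_2 = (x_1 − 3)/7 = -9/19
  x_2 = -9/19;  a_2 = 1;  x_3 = (x_2 − 1)/7 = -4/19
  x_3 = -4/19;  a_3 = 2;  x_4 = (x_3 − 2)/7 = -6/19
  x_4 = -6/19;  a_4 = 3;  x_5 = (x_4 − 3)/7 = -9/19
  x_5 = -9/19;  a_5 = 1;  x_6 = (x_5 − 1)/7 = -4/19
Digits: (3, 3, 1, 2, 3, 1).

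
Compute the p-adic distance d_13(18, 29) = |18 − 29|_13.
d_13(18, 29) = 1

Step 1 — x − y = 18 − 29 = -11. Step 2 — v_13(-11) = 0 (factor: -11 = −(13^0 · 11); the sign does not affect v_p). Step 3 — |x − y|_13 = 13^{0} = 1.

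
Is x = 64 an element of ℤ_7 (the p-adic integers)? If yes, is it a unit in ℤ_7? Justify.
x ∈ ℤ_7^× (unit); v_7(x) = 0

ℤ_7 = {x ∈ ℚ_7 : v_7(x) ≥ 0} and ℤ_7^× = {x ∈ ℤ_7 : v_7(x) = 0}. Here v_7(64) = v_7(num) − v_7(den) = 0; compare against these criteria.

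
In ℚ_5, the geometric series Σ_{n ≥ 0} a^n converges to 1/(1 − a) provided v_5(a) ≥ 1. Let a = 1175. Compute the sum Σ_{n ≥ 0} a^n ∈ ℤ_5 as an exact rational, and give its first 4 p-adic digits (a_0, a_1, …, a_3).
Σ a^n = 1/(1 − a) = -1/1174;  first 4 digits = (1, 0, 2, 4)

v_5(a) = 2 ≥ 1, so the series converges in ℤ_5 to 1/(1 − a) = 1/(1 − 1175) = -1/1174. Expand this rational in ℤ_5: compute digits iteratively via d_i = x_i mod 5, x_{i+1} = (x_i − d_i)/5. The first 4 digits are (1, 0, 2, 4).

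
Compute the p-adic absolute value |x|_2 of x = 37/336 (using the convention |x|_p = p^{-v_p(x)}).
|37/336|_2 = 16

Step 1 — compute v_2(x) by factoring powers of 2 out of the numerator and denominator: v_2(37/336) = -4. Step 2 — apply |x|_p = p^{-v_p(x)} = 2^{4} = 16.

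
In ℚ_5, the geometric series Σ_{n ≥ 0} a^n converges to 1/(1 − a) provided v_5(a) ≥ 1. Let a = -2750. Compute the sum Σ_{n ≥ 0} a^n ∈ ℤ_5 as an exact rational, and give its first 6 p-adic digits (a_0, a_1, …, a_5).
Σ a^n = 1/(1 − a) = 1/2751;  first 6 digits = (1, 0, 0, 3, 0, 4)

v_5(a) = 3 ≥ 1, so the series converges in ℤ_5 to 1/(1 − a) = 1/(1 − (-2750)) = 1/2751. Expand this rational in ℤ_5: compute digits iteratively via d_i = x_i mod 5, x_{i+1} = (x_i − d_i)/5. The first 6 digits are (1, 0, 0, 3, 0, 4).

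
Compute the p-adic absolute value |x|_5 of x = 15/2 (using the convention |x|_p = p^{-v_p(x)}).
|15/2|_5 = 1/5

Step 1 — compute v_5(x) by factoring powers of 5 out of the numerator and denominator: v_5(15/2) = 1. Step 2 — apply |x|_p = p^{-v_p(x)} = 5^{-1} = 1/5.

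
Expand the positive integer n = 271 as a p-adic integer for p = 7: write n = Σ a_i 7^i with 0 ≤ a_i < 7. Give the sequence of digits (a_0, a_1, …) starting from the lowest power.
(a_0, a_1, …) = (5, 3, 5)

Repeated division by 7 gives the digits low-to-high: 271 = 5 + 3·7^1 + 5·7^2. Digit sequence: (5, 3, 5).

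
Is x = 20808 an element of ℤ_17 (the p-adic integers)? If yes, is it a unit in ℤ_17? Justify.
x ∈ ℤ_17 but not a unit; v_17(x) = 2 > 0

ℤ_17 = {x ∈ ℚ_17 : v_17(x) ≥ 0} and ℤ_17^× = {x ∈ ℤ_17 : v_17(x) = 0}. Here v_17(20808) = v_17(num) − v_17(den) = 2; compare against these criteria.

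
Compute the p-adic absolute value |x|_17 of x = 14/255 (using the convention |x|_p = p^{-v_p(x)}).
|14/255|_17 = 17

Step 1 — compute v_17(x) by factoring powers of 17 out of the numerator and denominator: v_17(14/255) = -1. Step 2 — apply |x|_p = p^{-v_p(x)} = 17^{1} = 17.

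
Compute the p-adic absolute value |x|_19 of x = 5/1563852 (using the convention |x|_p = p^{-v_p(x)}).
|5/1563852|_19 = 130321

Step 1 — compute v_19(x) by factoring powers of 19 out of the numerator and denominator: v_19(5/1563852) = -4. Step 2 — apply |x|_p = p^{-v_p(x)} = 19^{4} = 130321.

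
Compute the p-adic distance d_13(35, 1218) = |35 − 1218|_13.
d_13(35, 1218) = 1/169

Step 1 — x − y = 35 − 1218 = -1183. Step 2 — v_13(-1183) = 2 (factor: -1183 = −(13^2 · 7); the sign does not affect v_p). Step 3 — |x − y|_13 = 13^{-2} = 1/169.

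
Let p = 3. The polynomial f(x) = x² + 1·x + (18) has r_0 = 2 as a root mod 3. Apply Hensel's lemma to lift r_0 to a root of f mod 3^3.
r_2 = 17 (mod 27)

Hensel: r_{i+1} = r_i − f(r_i)·(f′(r_i))^{-1} mod 3^{i+2}, f′(x) = 2x + 1. Iterate:
  r_0 = 2 (mod 3)
  r_1 = 8 (mod 9)
  r_2 = 17 (mod 27)
Final: r = 17 satisfies f(r) ≡ 0 mod 3^3.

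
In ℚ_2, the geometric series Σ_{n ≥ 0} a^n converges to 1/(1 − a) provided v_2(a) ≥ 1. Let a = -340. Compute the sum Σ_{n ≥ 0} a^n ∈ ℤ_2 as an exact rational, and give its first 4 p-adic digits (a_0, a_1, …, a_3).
Σ a^n = 1/(1 − a) = 1/341;  first 4 digits = (1, 0, 1, 1)

v_2(a) = 2 ≥ 1, so the series converges in ℤ_2 to 1/(1 − a) = 1/(1 − (-340)) = 1/341. Expand this rational in ℤ_2: compute digits iteratively via d_i = x_i mod 2, x_{i+1} = (x_i − d_i)/2. The first 4 digits are (1, 0, 1, 1).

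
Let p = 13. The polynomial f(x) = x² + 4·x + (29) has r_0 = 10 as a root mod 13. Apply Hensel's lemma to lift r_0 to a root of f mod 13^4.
r_3 = 1193 (mod 28561)

Hensel: r_{i+1} = r_i − f(r_i)·(f′(r_i))^{-1} mod 13^{i+2}, f′(x) = 2x + 4. Iterate:
  r_0 = 10 (mod 13)
  r_1 = 10 (mod 169)
  r_2 = 1193 (mod 2197)
  r_3 = 1193 (mod 28561)
Final: r = 1193 satisfies f(r) ≡ 0 mod 13^4.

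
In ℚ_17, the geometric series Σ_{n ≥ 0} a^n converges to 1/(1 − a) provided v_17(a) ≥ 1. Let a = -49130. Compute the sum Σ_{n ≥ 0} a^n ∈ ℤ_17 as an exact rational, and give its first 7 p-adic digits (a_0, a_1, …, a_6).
Σ a^n = 1/(1 − a) = 1/49131;  first 7 digits = (1, 0, 0, 7, 16, 16, 14)

v_17(a) = 3 ≥ 1, so the series converges in ℤ_17 to 1/(1 − a) = 1/(1 − (-49130)) = 1/49131. Expand this rational in ℤ_17: compute digits iteratively via d_i = x_i mod 17, x_{i+1} = (x_i − d_i)/17. The first 7 digits are (1, 0, 0, 7, 16, 16, 14).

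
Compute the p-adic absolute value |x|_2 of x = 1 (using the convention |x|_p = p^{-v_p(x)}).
|1|_2 = 1

Step 1 — compute v_2(x) by factoring powers of 2 out of the numerator and denominator: v_2(1) = 0. Step 2 — apply |x|_p = p^{-v_p(x)} = 2^{0} = 1.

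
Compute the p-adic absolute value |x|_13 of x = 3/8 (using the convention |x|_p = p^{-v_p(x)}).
|3/8|_13 = 1

Step 1 — compute v_13(x) by factoring powers of 13 out of the numerator and denominator: v_13(3/8) = 0. Step 2 — apply |x|_p = p^{-v_p(x)} = 13^{0} = 1.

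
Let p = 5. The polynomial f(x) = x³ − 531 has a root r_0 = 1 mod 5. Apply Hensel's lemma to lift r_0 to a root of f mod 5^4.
r_3 = 286 (mod 625)

Hensel: r_{i+1} = r_i − f(r_i)/f′(r_i) mod 5^{i+2}, where f′(x) = 3x². Iterate:
  r_0 = 1 (mod 5)
  r_1 = 11 (mod 25)
  r_2 = 36 (mod 125)
  r_3 = 286 (mod 625)
Final: r = 286 with f(r) ≡ 0 mod 5^4.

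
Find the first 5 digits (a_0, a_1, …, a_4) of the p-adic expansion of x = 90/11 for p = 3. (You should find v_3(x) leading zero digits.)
(a_0, …, a_4) = (0, 0, 2, 1, 2)

v_3(90/11) = 2, so a_0 = ... = a_1 = 0. Factor out: x = 3^2 · u with u = 10/11 a unit in ℤ_3. Expand u iteratively via a_{v+i} = u_i mod 3, u_{i+1} = (u_i − a_{v+i})/3:
  u_0 = 10/11;  a_2 = 2;  u_1 = (u_0 − 2)/3 = -4/11
  u_1 = -4/11;  a_3 = 1;  u_2 = (u_1 − 1)/3 = -5/11
  u_2 = -5/11;  a_4 = 2;  u_3 = (u_2 − 2)/3 = -9/11
Digits: (0, 0, 2, 1, 2).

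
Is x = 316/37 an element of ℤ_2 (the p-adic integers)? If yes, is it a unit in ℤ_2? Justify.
x ∈ ℤ_2 but not a unit; v_2(x) = 2 > 0

ℤ_2 = {x ∈ ℚ_2 : v_2(x) ≥ 0} and ℤ_2^× = {x ∈ ℤ_2 : v_2(x) = 0}. Here v_2(316/37) = v_2(num) − v_2(den) = 2; compare against these criteria.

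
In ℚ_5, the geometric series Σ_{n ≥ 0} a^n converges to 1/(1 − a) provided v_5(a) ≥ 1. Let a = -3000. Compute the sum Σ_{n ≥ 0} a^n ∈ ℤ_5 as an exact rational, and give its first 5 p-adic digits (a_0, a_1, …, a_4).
Σ a^n = 1/(1 − a) = 1/3001;  first 5 digits = (1, 0, 0, 1, 0)

v_5(a) = 3 ≥ 1, so the series converges in ℤ_5 to 1/(1 − a) = 1/(1 − (-3000)) = 1/3001. Expand this rational in ℤ_5: compute digits iteratively via d_i = x_i mod 5, x_{i+1} = (x_i − d_i)/5. The first 5 digits are (1, 0, 0, 1, 0).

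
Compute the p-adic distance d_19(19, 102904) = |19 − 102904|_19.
d_19(19, 102904) = 1/6859

Step 1 — x − y = 19 − 102904 = -102885. Step 2 — v_19(-102885) = 3 (factor: -102885 = −(19^3 · 15); the sign does not affect v_p). Step 3 — |x − y|_19 = 19^{-3} = 1/6859.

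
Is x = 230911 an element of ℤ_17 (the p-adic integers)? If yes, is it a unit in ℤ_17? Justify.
x ∈ ℤ_17 but not a unit; v_17(x) = 3 > 0

ℤ_17 = {x ∈ ℚ_17 : v_17(x) ≥ 0} and ℤ_17^× = {x ∈ ℤ_17 : v_17(x) = 0}. Here v_17(230911) = v_17(num) − v_17(den) = 3; compare against these criteria.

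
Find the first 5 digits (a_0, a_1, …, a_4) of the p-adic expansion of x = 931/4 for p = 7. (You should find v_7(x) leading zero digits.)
(a_0, …, a_4) = (0, 0, 3, 2, 5)

v_7(931/4) = 2, so a_0 = ... = a_1 = 0. Factor out: x = 7^2 · u with u = 19/4 a unit in ℤ_7. Expand u iteratively via a_{v+i} = u_i mod 7, u_{i+1} = (u_i − a_{v+i})/7:
  u_0 = 19/4;  a_2 = 3;  u_1 = (u_0 − 3)/7 = 1/4
  u_1 = 1/4;  a_3 = 2;  u_2 = (u_1 − 2)/7 = -1/4
  u_2 = -1/4;  a_4 = 5;  u_3 = (u_2 − 5)/7 = -3/4
Digits: (0, 0, 3, 2, 5).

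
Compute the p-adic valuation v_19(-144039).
v_19(-144039) = 3

v_19(n) is the largest exponent k such that 19^k divides n. Factor out: -144039 = -19^3 · 21. (Sign doesn't affect v_p.) So v_19(-144039) = 3.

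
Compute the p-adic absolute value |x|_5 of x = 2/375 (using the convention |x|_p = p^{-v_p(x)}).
|2/375|_5 = 125

Step 1 — compute v_5(x) by factoring powers of 5 out of the numerator and denominator: v_5(2/375) = -3. Step 2 — apply |x|_p = p^{-v_p(x)} = 5^{3} = 125.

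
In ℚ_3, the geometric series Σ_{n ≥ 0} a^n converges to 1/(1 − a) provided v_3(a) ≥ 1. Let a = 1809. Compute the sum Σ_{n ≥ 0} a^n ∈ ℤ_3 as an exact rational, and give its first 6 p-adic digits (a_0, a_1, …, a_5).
Σ a^n = 1/(1 − a) = -1/1808;  first 6 digits = (1, 0, 0, 1, 1, 1)

v_3(a) = 3 ≥ 1, so the series converges in ℤ_3 to 1/(1 − a) = 1/(1 − 1809) = -1/1808. Expand this rational in ℤ_3: compute digits iteratively via d_i = x_i mod 3, x_{i+1} = (x_i − d_i)/3. The first 6 digits are (1, 0, 0, 1, 1, 1).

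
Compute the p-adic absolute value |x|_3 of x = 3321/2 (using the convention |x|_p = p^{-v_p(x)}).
|3321/2|_3 = 1/81

Step 1 — compute v_3(x) by factoring powers of 3 out of the numerator and denominator: v_3(3321/2) = 4. Step 2 — apply |x|_p = p^{-v_p(x)} = 3^{-4} = 1/81.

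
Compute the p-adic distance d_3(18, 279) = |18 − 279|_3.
d_3(18, 279) = 1/9

Step 1 — x − y = 18 − 279 = -261. Step 2 — v_3(-261) = 2 (factor: -261 = −(3^2 · 29); the sign does not affect v_p). Step 3 — |x − y|_3 = 3^{-2} = 1/9.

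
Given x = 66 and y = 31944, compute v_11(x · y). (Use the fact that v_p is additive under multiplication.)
v_11(2108304) = 4

v_p(x) = 1 (factor: 66 = 11^1 · 6); v_p(y) = 3 (factor: 31944 = 11^3 · 24). Additivity: v_p(xy) = v_p(x) + v_p(y) = 1 + 3 = 4. (Direct check: xy = 2108304 = 11^4 · (144).)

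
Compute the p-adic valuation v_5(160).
v_5(160) = 1

v_5(n) is the largest exponent k such that 5^k divides n. Factor out: 160 = 5^1 · 32. (Sign doesn't affect v_p.) So v_5(160) = 1.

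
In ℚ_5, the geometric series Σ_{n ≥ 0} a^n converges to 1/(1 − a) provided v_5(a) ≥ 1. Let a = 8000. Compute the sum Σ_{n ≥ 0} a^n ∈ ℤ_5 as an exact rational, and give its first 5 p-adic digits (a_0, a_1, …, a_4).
Σ a^n = 1/(1 − a) = -1/7999;  first 5 digits = (1, 0, 0, 4, 2)

v_5(a) = 3 ≥ 1, so the series converges in ℤ_5 to 1/(1 − a) = 1/(1 − 8000) = -1/7999. Expand this rational in ℤ_5: compute digits iteratively via d_i = x_i mod 5, x_{i+1} = (x_i − d_i)/5. The first 5 digits are (1, 0, 0, 4, 2).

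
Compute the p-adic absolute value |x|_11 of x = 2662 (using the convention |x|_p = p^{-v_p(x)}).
|2662|_11 = 1/1331

Step 1 — compute v_11(x) by factoring powers of 11 out of the numerator and denominator: v_11(2662) = 3. Step 2 — apply |x|_p = p^{-v_p(x)} = 11^{-3} = 1/1331.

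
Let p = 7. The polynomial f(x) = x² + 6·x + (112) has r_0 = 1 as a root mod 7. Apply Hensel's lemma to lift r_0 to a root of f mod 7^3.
r_2 = 274 (mod 343)

Hensel: r_{i+1} = r_i − f(r_i)·(f′(r_i))^{-1} mod 7^{i+2}, f′(x) = 2x + 6. Iterate:
  r_0 = 1 (mod 7)
  r_1 = 29 (mod 49)
  r_2 = 274 (mod 343)
Final: r = 274 satisfies f(r) ≡ 0 mod 7^3.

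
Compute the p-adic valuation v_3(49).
v_3(49) = 0

v_3(n) is the largest exponent k such that 3^k divides n. Factor out: 49 = 3^0 · 49. (Sign doesn't affect v_p.) So v_3(49) = 0.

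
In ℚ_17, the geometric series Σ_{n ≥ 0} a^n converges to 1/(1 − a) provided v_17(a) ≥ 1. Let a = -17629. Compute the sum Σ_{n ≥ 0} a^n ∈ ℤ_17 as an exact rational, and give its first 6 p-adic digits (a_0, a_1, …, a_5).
Σ a^n = 1/(1 − a) = 1/17630;  first 6 digits = (1, 0, 7, 13, 14, 14)

v_17(a) = 2 ≥ 1, so the series converges in ℤ_17 to 1/(1 − a) = 1/(1 − (-17629)) = 1/17630. Expand this rational in ℤ_17: compute digits iteratively via d_i = x_i mod 17, x_{i+1} = (x_i − d_i)/17. The first 6 digits are (1, 0, 7, 13, 14, 14).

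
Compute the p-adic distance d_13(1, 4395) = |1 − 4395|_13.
d_13(1, 4395) = 1/2197

Step 1 — x − y = 1 − 4395 = -4394. Step 2 — v_13(-4394) = 3 (factor: -4394 = −(13^3 · 2); the sign does not affect v_p). Step 3 — |x − y|_13 = 13^{-3} = 1/2197.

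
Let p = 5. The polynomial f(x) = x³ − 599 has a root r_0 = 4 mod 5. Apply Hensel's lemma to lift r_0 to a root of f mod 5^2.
r_1 = 24 (mod 25)

Hensel: r_{i+1} = r_i − f(r_i)/f′(r_i) mod 5^{i+2}, where f′(x) = 3x². Iterate:
  r_0 = 4 (mod 5)
  r_1 = 24 (mod 25)
Final: r = 24 with f(r) ≡ 0 mod 5^2.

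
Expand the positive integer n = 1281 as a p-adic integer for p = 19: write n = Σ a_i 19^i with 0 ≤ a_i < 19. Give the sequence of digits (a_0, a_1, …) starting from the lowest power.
(a_0, a_1, …) = (8, 10, 3)

Repeated division by 19 gives the digits low-to-high: 1281 = 8 + 10·19^1 + 3·19^2. Digit sequence: (8, 10, 3).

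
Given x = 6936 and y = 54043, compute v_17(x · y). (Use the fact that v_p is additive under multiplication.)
v_17(374842248) = 5

v_p(x) = 2 (factor: 6936 = 17^2 · 24); v_p(y) = 3 (factor: 54043 = 17^3 · 11). Additivity: v_p(xy) = v_p(x) + v_p(y) = 2 + 3 = 5. (Direct check: xy = 374842248 = 17^5 · (264).)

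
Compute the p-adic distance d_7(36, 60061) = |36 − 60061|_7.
d_7(36, 60061) = 1/2401

Step 1 — x − y = 36 − 60061 = -60025. Step 2 — v_7(-60025) = 4 (factor: -60025 = −(7^4 · 25); the sign does not affect v_p). Step 3 — |x − y|_7 = 7^{-4} = 1/2401.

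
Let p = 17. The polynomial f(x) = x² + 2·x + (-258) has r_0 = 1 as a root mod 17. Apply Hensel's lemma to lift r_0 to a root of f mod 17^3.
r_2 = 1582 (mod 4913)

Hensel: r_{i+1} = r_i − f(r_i)·(f′(r_i))^{-1} mod 17^{i+2}, f′(x) = 2x + 2. Iterate:
  r_0 = 1 (mod 17)
  r_1 = 137 (mod 289)
  r_2 = 1582 (mod 4913)
Final: r = 1582 satisfies f(r) ≡ 0 mod 17^3.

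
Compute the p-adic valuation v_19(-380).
v_19(-380) = 1

v_19(n) is the largest exponent k such that 19^k divides n. Factor out: -380 = -19^1 · 20. (Sign doesn't affect v_p.) So v_19(-380) = 1.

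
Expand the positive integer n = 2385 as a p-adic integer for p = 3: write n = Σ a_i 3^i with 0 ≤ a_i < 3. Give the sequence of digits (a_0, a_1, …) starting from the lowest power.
(a_0, a_1, …) = (0, 0, 1, 1, 2, 0, 0, 1)

Repeated division by 3 gives the digits low-to-high: 2385 = 1·3^2 + 1·3^3 + 2·3^4 + 1·3^7. Digit sequence: (0, 0, 1, 1, 2, 0, 0, 1).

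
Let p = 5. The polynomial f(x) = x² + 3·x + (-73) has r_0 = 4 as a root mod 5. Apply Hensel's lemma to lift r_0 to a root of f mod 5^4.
r_3 = 74 (mod 625)

Hensel: r_{i+1} = r_i − f(r_i)·(f′(r_i))^{-1} mod 5^{i+2}, f′(x) = 2x + 3. Iterate:
  r_0 = 4 (mod 5)
  r_1 = 24 (mod 25)
  r_2 = 74 (mod 125)
  r_3 = 74 (mod 625)
Final: r = 74 satisfies f(r) ≡ 0 mod 5^4.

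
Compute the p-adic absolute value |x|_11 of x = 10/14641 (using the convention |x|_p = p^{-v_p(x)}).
|10/14641|_11 = 14641

Step 1 — compute v_11(x) by factoring powers of 11 out of the numerator and denominator: v_11(10/14641) = -4. Step 2 — apply |x|_p = p^{-v_p(x)} = 11^{4} = 14641.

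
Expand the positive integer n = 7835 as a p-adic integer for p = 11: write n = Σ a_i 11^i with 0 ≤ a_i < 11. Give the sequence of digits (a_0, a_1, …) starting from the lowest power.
(a_0, a_1, …) = (3, 8, 9, 5)

Repeated division by 11 gives the digits low-to-high: 7835 = 3 + 8·11^1 + 9·11^2 + 5·11^3. Digit sequence: (3, 8, 9, 5).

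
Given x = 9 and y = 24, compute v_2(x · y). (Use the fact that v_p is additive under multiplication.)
v_2(216) = 3

v_p(x) = 0 (factor: 9 = 2^0 · 9); v_p(y) = 3 (factor: 24 = 2^3 · 3). Additivity: v_p(xy) = v_p(x) + v_p(y) = 0 + 3 = 3. (Direct check: xy = 216 = 2^3 · (27).)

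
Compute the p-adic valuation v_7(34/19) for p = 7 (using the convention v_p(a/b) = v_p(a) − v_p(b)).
v_7(34/19) = 0

Factor powers of 7 from the numerator and denominator of the reduced fraction: 34 = 7^0 · 34 and 19 = 7^0 · 19. Apply v_p(a/b) = v_p(a) − v_p(b): v_7(34/19) = 0 − 0 = 0.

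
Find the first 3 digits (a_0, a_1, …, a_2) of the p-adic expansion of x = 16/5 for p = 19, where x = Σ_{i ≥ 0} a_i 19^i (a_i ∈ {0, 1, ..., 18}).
(a_0, …, a_2) = (7, 15, 3)

v_19(16/5) = 0 (numerator and denominator both coprime to 19), so x ∈ ℤ_19^×. Compute digits iteratively via a_i = x_i mod 19, x_{i+1} = (x_i − a_i)/19, with x_0 = x:
  x_0 = 16/5;  a_0 = 7;  x_1 = (x_0 − 7)/19 = -1/5
  x_1 = -1/5;  a_1 = 15;  x_2 = (x_1 − 15)/19 = -4/5
  x_2 = -4/5;  a_2 = 3;  x_3 = (x_2 − 3)/19 = -1/5
Digits: (7, 15, 3).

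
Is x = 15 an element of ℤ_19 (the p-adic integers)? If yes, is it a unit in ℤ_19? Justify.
x ∈ ℤ_19^× (unit); v_19(x) = 0

ℤ_19 = {x ∈ ℚ_19 : v_19(x) ≥ 0} and ℤ_19^× = {x ∈ ℤ_19 : v_19(x) = 0}. Here v_19(15) = v_19(num) − v_19(den) = 0; compare against these criteria.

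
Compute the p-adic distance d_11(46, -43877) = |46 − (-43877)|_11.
d_11(46, -43877) = 1/14641

Step 1 — x − y = 46 − (-43877) = 43923. Step 2 — v_11(43923) = 4 (factor: 43923 = (11^4 · 3); the sign does not affect v_p). Step 3 — |x − y|_11 = 11^{-4} = 1/14641.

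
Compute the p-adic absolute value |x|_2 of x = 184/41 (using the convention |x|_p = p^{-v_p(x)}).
|184/41|_2 = 1/8

Step 1 — compute v_2(x) by factoring powers of 2 out of the numerator and denominator: v_2(184/41) = 3. Step 2 — apply |x|_p = p^{-v_p(x)} = 2^{-3} = 1/8.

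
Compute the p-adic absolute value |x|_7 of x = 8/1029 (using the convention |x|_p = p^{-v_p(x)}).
|8/1029|_7 = 343

Step 1 — compute v_7(x) by factoring powers of 7 out of the numerator and denominator: v_7(8/1029) = -3. Step 2 — apply |x|_p = p^{-v_p(x)} = 7^{3} = 343.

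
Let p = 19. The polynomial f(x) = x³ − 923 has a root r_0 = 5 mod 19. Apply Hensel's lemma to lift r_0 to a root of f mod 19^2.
r_1 = 290 (mod 361)

Hensel: r_{i+1} = r_i − f(r_i)/f′(r_i) mod 19^{i+2}, where f′(x) = 3x². Iterate:
  r_0 = 5 (mod 19)
  r_1 = 290 (mod 361)
Final: r = 290 with f(r) ≡ 0 mod 19^2.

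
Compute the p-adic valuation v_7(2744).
v_7(2744) = 3

v_7(n) is the largest exponent k such that 7^k divides n. Factor out: 2744 = 7^3 · 8. (Sign doesn't affect v_p.) So v_7(2744) = 3.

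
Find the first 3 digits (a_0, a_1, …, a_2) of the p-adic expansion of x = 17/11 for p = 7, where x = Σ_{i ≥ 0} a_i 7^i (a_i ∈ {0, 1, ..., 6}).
(a_0, …, a_2) = (6, 0, 5)

v_7(17/11) = 0 (numerator and denominator both coprime to 7), so x ∈ ℤ_7^×. Compute digits iteratively via a_i = x_i mod 7, x_{i+1} = (x_i − a_i)/7, with x_0 = x:
  x_0 = 17/11;  a_0 = 6;  x_1 = (x_0 − 6)/7 = -7/11
  x_1 = -7/11;  a_1 = 0;  x_2 = (x_1 − 0)/7 = -1/11
  x_2 = -1/11;  a_2 = 5;  x_3 = (x_2 − 5)/7 = -8/11
Digits: (6, 0, 5).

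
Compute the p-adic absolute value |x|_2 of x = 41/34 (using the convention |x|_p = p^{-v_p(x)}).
|41/34|_2 = 2

Step 1 — compute v_2(x) by factoring powers of 2 out of the numerator and denominator: v_2(41/34) = -1. Step 2 — apply |x|_p = p^{-v_p(x)} = 2^{1} = 2.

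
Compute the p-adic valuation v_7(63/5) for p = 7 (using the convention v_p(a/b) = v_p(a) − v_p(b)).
v_7(63/5) = 1

Factor powers of 7 from the numerator and denominator of the reduced fraction: 63 = 7^1 · 9 and 5 = 7^0 · 5. Apply v_p(a/b) = v_p(a) − v_p(b): v_7(63/5) = 1 − 0 = 1.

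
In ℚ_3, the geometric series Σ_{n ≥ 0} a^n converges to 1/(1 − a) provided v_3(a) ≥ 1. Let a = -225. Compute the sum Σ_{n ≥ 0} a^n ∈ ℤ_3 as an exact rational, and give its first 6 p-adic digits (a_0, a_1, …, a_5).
Σ a^n = 1/(1 − a) = 1/226;  first 6 digits = (1, 0, 2, 0, 1, 0)

v_3(a) = 2 ≥ 1, so the series converges in ℤ_3 to 1/(1 − a) = 1/(1 − (-225)) = 1/226. Expand this rational in ℤ_3: compute digits iteratively via d_i = x_i mod 3, x_{i+1} = (x_i − d_i)/3. The first 6 digits are (1, 0, 2, 0, 1, 0).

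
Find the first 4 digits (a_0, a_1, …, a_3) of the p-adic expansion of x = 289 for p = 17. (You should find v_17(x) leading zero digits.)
(a_0, …, a_3) = (0, 0, 1, 0)

v_17(289) = 2, so a_0 = ... = a_1 = 0. Factor out: x = 17^2 · u with u = 1 a unit in ℤ_17. Expand u iteratively via a_{v+i} = u_i mod 17, u_{i+1} = (u_i − a_{v+i})/17:
  u_0 = 1;  a_2 = 1;  u_1 = (u_0 − 1)/17 = 0
  u_1 = 0;  a_3 = 0;  u_2 = (u_1 − 0)/17 = 0
Digits: (0, 0, 1, 0).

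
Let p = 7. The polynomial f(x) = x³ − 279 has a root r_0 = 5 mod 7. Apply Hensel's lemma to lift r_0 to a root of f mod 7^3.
r_2 = 271 (mod 343)

Hensel: r_{i+1} = r_i − f(r_i)/f′(r_i) mod 7^{i+2}, where f′(x) = 3x². Iterate:
  r_0 = 5 (mod 7)
  r_1 = 26 (mod 49)
  r_2 = 271 (mod 343)
Final: r = 271 with f(r) ≡ 0 mod 7^3.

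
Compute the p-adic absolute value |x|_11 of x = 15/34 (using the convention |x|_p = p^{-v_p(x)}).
|15/34|_11 = 1

Step 1 — compute v_11(x) by factoring powers of 11 out of the numerator and denominator: v_11(15/34) = 0. Step 2 — apply |x|_p = p^{-v_p(x)} = 11^{0} = 1.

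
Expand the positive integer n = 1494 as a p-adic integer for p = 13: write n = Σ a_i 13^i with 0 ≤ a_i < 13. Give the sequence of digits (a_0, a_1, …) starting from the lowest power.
(a_0, a_1, …) = (12, 10, 8)

Repeated division by 13 gives the digits low-to-high: 1494 = 12 + 10·13^1 + 8·13^2. Digit sequence: (12, 10, 8).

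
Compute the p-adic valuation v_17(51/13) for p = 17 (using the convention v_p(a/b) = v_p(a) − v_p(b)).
v_17(51/13) = 1

Factor powers of 17 from the numerator and denominator of the reduced fraction: 51 = 17^1 · 3 and 13 = 17^0 · 13. Apply v_p(a/b) = v_p(a) − v_p(b): v_17(51/13) = 1 − 0 = 1.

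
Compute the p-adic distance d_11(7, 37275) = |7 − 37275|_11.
d_11(7, 37275) = 1/1331

Step 1 — x − y = 7 − 37275 = -37268. Step 2 — v_11(-37268) = 3 (factor: -37268 = −(11^3 · 28); the sign does not affect v_p). Step 3 — |x − y|_11 = 11^{-3} = 1/1331.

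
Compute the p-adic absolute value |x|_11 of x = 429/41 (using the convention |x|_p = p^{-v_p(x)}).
|429/41|_11 = 1/11

Step 1 — compute v_11(x) by factoring powers of 11 out of the numerator and denominator: v_11(429/41) = 1. Step 2 — apply |x|_p = p^{-v_p(x)} = 11^{-1} = 1/11.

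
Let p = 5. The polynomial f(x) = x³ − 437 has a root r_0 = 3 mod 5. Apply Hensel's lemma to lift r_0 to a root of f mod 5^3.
r_2 = 33 (mod 125)

Hensel: r_{i+1} = r_i − f(r_i)/f′(r_i) mod 5^{i+2}, where f′(x) = 3x². Iterate:
  r_0 = 3 (mod 5)
  r_1 = 8 (mod 25)
  r_2 = 33 (mod 125)
Final: r = 33 with f(r) ≡ 0 mod 5^3.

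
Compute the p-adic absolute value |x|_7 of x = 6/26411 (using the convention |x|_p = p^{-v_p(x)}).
|6/26411|_7 = 2401

Step 1 — compute v_7(x) by factoring powers of 7 out of the numerator and denominator: v_7(6/26411) = -4. Step 2 — apply |x|_p = p^{-v_p(x)} = 7^{4} = 2401.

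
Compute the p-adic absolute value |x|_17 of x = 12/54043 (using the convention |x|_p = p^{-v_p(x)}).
|12/54043|_17 = 4913

Step 1 — compute v_17(x) by factoring powers of 17 out of the numerator and denominator: v_17(12/54043) = -3. Step 2 — apply |x|_p = p^{-v_p(x)} = 17^{3} = 4913.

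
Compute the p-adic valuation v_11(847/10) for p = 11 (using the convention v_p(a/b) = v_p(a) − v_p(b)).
v_11(847/10) = 2

Factor powers of 11 from the numerator and denominator of the reduced fraction: 847 = 11^2 · 7 and 10 = 11^0 · 10. Apply v_p(a/b) = v_p(a) − v_p(b): v_11(847/10) = 2 − 0 = 2.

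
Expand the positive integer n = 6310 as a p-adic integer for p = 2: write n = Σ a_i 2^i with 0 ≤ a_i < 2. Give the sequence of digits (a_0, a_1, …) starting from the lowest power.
(a_0, a_1, …) = (0, 1, 1, 0, 0, 1, 0, 1, 0, 0, 0, 1, 1)

Repeated division by 2 gives the digits low-to-high: 6310 = 1·2^1 + 1·2^2 + 1·2^5 + 1·2^7 + 1·2^11 + 1·2^12. Digit sequence: (0, 1, 1, 0, 0, 1, 0, 1, 0, 0, 0, 1, 1).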